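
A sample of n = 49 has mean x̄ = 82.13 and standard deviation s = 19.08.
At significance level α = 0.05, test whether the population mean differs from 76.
One-sample t-test:
H₀: μ = 76
H₁: μ ≠ 76
df = n - 1 = 48
t = (x̄ - μ₀) / (s/√n) = (82.13 - 76) / (19.08/√49) = 2.249
p-value = 0.0291

Since p-value < α = 0.05, we reject H₀.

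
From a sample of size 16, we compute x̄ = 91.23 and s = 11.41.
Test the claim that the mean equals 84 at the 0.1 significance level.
One-sample t-test:
H₀: μ = 84
H₁: μ ≠ 84
df = n - 1 = 15
t = (x̄ - μ₀) / (s/√n) = (91.23 - 84) / (11.41/√16) = 2.535
p-value = 0.0229

Since p-value < α = 0.1, we reject H₀.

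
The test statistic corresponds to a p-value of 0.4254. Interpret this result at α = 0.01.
Since p = 0.4254 > α = 0.01, fail to reject H₀.
There is insufficient evidence to reject the null hypothesis; the result is not statistically significant at the 0.01 level.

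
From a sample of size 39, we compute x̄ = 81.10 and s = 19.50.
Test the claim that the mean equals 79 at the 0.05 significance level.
One-sample t-test:
H₀: μ = 79
H₁: μ ≠ 79
df = n - 1 = 38
t = (x̄ - μ₀) / (s/√n) = (81.10 - 79) / (19.50/√39) = 0.673
p-value = 0.5053

Since p-value > α = 0.05, we fail to reject H₀.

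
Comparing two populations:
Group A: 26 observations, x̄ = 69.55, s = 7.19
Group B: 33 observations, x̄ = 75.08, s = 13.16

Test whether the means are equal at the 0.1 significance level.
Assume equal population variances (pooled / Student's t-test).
Student's two-sample t-test (equal variances):
H₀: μ₁ = μ₂
H₁: μ₁ ≠ μ₂
df = n₁ + n₂ - 2 = 57
Pooled variance s_p² = [(n₁-1)s₁² + (n₂-1)s₂²] / (n₁ + n₂ - 2) = [(25)(7.19²) + (32)(13.16²)] / 57 = 119.9007
SE = √(s_p²(1/n₁ + 1/n₂)) = √(119.9007 × (1/26 + 1/33)) = 2.8714
t = (x̄₁ - x̄₂) / SE = (69.55 - 75.08) / 2.8714 = -5.53 / 2.8714 = -1.926
p-value = 0.0591

Since p-value < α = 0.1, we reject H₀.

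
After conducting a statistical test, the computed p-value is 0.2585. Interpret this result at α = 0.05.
Since p = 0.2585 > α = 0.05, fail to reject H₀.
There is insufficient evidence to reject the null hypothesis; the result is not statistically significant at the 0.05 level.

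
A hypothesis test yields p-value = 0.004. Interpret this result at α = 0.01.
Since p = 0.004 < α = 0.01, reject H₀.
There is sufficient evidence to reject the null hypothesis; the result is statistically significant at the 0.01 level.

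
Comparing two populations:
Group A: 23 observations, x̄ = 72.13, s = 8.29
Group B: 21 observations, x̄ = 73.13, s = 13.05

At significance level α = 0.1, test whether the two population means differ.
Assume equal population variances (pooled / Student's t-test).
Student's two-sample t-test (equal variances):
H₀: μ₁ = μ₂
H₁: μ₁ ≠ μ₂
df = n₁ + n₂ - 2 = 42
Pooled variance s_p² = [(n₁-1)s₁² + (n₂-1)s₂²] / (n₁ + n₂ - 2) = [(22)(8.29²) + (20)(13.05²)] / 42 = 117.0948
SE = √(s_p²(1/n₁ + 1/n₂)) = √(117.0948 × (1/23 + 1/21)) = 3.2660
t = (x̄₁ - x̄₂) / SE = (72.13 - 73.13) / 3.2660 = -1.00 / 3.2660 = -0.306
p-value = 0.7610

Since p-value > α = 0.1, we fail to reject H₀.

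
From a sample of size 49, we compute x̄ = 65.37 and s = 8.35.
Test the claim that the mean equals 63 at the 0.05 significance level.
One-sample t-test:
H₀: μ = 63
H₁: μ ≠ 63
df = n - 1 = 48
t = (x̄ - μ₀) / (s/√n) = (65.37 - 63) / (8.35/√49) = 1.987
p-value = 0.0527

Since p-value > α = 0.05, we fail to reject H₀.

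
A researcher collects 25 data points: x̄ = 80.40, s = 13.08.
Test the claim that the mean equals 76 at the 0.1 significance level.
One-sample t-test:
H₀: μ = 76
H₁: μ ≠ 76
df = n - 1 = 24
t = (x̄ - μ₀) / (s/√n) = (80.40 - 76) / (13.08/√25) = 1.682
p-value = 0.1055

Since p-value > α = 0.1, we fail to reject H₀.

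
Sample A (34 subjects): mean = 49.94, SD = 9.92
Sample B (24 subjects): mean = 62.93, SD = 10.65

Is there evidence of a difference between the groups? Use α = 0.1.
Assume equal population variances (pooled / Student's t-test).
Student's two-sample t-test (equal variances):
H₀: μ₁ = μ₂
H₁: μ₁ ≠ μ₂
df = n₁ + n₂ - 2 = 56
Pooled variance s_p² = [(n₁-1)s₁² + (n₂-1)s₂²] / (n₁ + n₂ - 2) = [(33)(9.92²) + (23)(10.65²)] / 56 = 104.5737
SE = √(s_p²(1/n₁ + 1/n₂)) = √(104.5737 × (1/34 + 1/24)) = 2.7263
t = (x̄₁ - x̄₂) / SE = (49.94 - 62.93) / 2.7263 = -12.99 / 2.7263 = -4.765
p-value < 0.0001

Since p-value < α = 0.1, we reject H₀.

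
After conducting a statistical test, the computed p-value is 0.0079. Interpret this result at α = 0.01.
Since p = 0.0079 < α = 0.01, reject H₀.
There is sufficient evidence to reject the null hypothesis; the result is statistically significant at the 0.01 level.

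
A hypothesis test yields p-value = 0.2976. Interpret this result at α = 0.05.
Since p = 0.2976 > α = 0.05, fail to reject H₀.
There is insufficient evidence to reject the null hypothesis; the result is not statistically significant at the 0.05 level.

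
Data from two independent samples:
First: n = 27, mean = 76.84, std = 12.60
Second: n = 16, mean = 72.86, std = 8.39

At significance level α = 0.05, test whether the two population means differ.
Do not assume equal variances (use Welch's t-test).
Welch's two-sample t-test:
H₀: μ₁ = μ₂
H₁: μ₁ ≠ μ₂
s₁²/n₁ = 12.60²/27 = 5.8800,  s₂²/n₂ = 8.39²/16 = 4.3995
SE = √(s₁²/n₁ + s₂²/n₂) = √(5.8800 + 4.3995) = 3.2062
df (Welch-Satterthwaite) = (s₁²/n₁ + s₂²/n₂)² / [(s₁²/n₁)²/(n₁-1) + (s₂²/n₂)²/(n₂-1)] ≈ 40.33
t = (x̄₁ - x̄₂) / SE = (76.84 - 72.86) / 3.2062 = 3.98 / 3.2062 = 1.241
p-value = 0.2216

Since p-value > α = 0.05, we fail to reject H₀.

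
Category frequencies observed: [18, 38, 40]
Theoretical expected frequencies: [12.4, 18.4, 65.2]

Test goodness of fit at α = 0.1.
Chi-square goodness of fit test:
H₀: observed counts match expected distribution
H₁: observed counts differ from expected distribution
df = k - 1 = 2
χ² = Σ(O - E)²/E
   = (18 - 12.4)²/12.4 + (38 - 18.4)²/18.4 + (40 - 65.2)²/65.2
   = 2.529 + 20.878 + 9.740
   = 33.15
p-value < 0.0001

Since p-value < α = 0.1, we reject H₀.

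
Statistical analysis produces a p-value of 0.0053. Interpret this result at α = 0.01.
Since p = 0.0053 < α = 0.01, reject H₀.
There is sufficient evidence to reject the null hypothesis; the result is statistically significant at the 0.01 level.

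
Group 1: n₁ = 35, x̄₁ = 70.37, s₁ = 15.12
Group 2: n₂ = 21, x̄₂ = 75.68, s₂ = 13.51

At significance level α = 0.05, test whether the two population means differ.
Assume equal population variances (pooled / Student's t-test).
Student's two-sample t-test (equal variances):
H₀: μ₁ = μ₂
H₁: μ₁ ≠ μ₂
df = n₁ + n₂ - 2 = 54
Pooled variance s_p² = [(n₁-1)s₁² + (n₂-1)s₂²] / (n₁ + n₂ - 2) = [(34)(15.12²) + (20)(13.51²)] / 54 = 211.5424
SE = √(s_p²(1/n₁ + 1/n₂)) = √(211.5424 × (1/35 + 1/21)) = 4.0147
t = (x̄₁ - x̄₂) / SE = (70.37 - 75.68) / 4.0147 = -5.31 / 4.0147 = -1.323
p-value = 0.1915

Since p-value > α = 0.05, we fail to reject H₀.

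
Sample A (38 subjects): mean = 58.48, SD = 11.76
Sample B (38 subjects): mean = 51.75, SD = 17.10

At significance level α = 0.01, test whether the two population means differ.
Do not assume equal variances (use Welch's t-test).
Welch's two-sample t-test:
H₀: μ₁ = μ₂
H₁: μ₁ ≠ μ₂
s₁²/n₁ = 11.76²/38 = 3.6394,  s₂²/n₂ = 17.10²/38 = 7.6950
SE = √(s₁²/n₁ + s₂²/n₂) = √(3.6394 + 7.6950) = 3.3667
df (Welch-Satterthwaite) = (s₁²/n₁ + s₂²/n₂)² / [(s₁²/n₁)²/(n₁-1) + (s₂²/n₂)²/(n₂-1)] ≈ 65.60
t = (x̄₁ - x̄₂) / SE = (58.48 - 51.75) / 3.3667 = 6.73 / 3.3667 = 1.999
p-value = 0.0498

Since p-value > α = 0.01, we fail to reject H₀.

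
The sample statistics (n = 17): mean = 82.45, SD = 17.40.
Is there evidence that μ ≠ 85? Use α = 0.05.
One-sample t-test:
H₀: μ = 85
H₁: μ ≠ 85
df = n - 1 = 16
t = (x̄ - μ₀) / (s/√n) = (82.45 - 85) / (17.40/√17) = -0.604
p-value = 0.5542

Since p-value > α = 0.05, we fail to reject H₀.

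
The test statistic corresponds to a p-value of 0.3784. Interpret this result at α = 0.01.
Since p = 0.3784 > α = 0.01, fail to reject H₀.
There is insufficient evidence to reject the null hypothesis; the result is not statistically significant at the 0.01 level.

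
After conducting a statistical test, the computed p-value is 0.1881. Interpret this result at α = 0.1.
Since p = 0.1881 > α = 0.1, fail to reject H₀.
There is insufficient evidence to reject the null hypothesis; the result is not statistically significant at the 0.1 level.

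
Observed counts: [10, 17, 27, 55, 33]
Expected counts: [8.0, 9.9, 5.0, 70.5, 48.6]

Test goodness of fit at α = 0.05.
Chi-square goodness of fit test:
H₀: observed counts match expected distribution
H₁: observed counts differ from expected distribution
df = k - 1 = 4
χ² = Σ(O - E)²/E
   = (10 - 8.0)²/8.0 + (17 - 9.9)²/9.9 + (27 - 5.0)²/5.0 + (55 - 70.5)²/70.5 + (33 - 48.6)²/48.6
   = 0.500 + 5.092 + 96.800 + 3.408 + 5.007
   = 110.81
p-value < 0.0001

Since p-value < α = 0.05, we reject H₀.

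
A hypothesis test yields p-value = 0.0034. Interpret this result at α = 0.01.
Since p = 0.0034 < α = 0.01, reject H₀.
There is sufficient evidence to reject the null hypothesis; the result is statistically significant at the 0.01 level.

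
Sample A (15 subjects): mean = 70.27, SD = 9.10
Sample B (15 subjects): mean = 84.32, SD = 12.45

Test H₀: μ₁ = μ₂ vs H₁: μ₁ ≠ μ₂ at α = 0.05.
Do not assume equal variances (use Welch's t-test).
Welch's two-sample t-test:
H₀: μ₁ = μ₂
H₁: μ₁ ≠ μ₂
s₁²/n₁ = 9.10²/15 = 5.5207,  s₂²/n₂ = 12.45²/15 = 10.3335
SE = √(s₁²/n₁ + s₂²/n₂) = √(5.5207 + 10.3335) = 3.9817
df (Welch-Satterthwaite) = (s₁²/n₁ + s₂²/n₂)² / [(s₁²/n₁)²/(n₁-1) + (s₂²/n₂)²/(n₂-1)] ≈ 25.64
t = (x̄₁ - x̄₂) / SE = (70.27 - 84.32) / 3.9817 = -14.05 / 3.9817 = -3.529
p-value = 0.0016

Since p-value < α = 0.05, we reject H₀.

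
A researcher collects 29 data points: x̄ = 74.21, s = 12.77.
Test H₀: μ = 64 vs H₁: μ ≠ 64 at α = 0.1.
One-sample t-test:
H₀: μ = 64
H₁: μ ≠ 64
df = n - 1 = 28
t = (x̄ - μ₀) / (s/√n) = (74.21 - 64) / (12.77/√29) = 4.306
p-value = 0.0002

Since p-value < α = 0.1, we reject H₀.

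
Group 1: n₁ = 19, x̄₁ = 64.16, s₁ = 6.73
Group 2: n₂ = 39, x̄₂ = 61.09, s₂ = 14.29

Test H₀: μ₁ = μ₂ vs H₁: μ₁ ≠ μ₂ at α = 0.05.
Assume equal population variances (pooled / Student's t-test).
Student's two-sample t-test (equal variances):
H₀: μ₁ = μ₂
H₁: μ₁ ≠ μ₂
df = n₁ + n₂ - 2 = 56
Pooled variance s_p² = [(n₁-1)s₁² + (n₂-1)s₂²] / (n₁ + n₂ - 2) = [(18)(6.73²) + (38)(14.29²)] / 56 = 153.1255
SE = √(s_p²(1/n₁ + 1/n₂)) = √(153.1255 × (1/19 + 1/39)) = 3.4620
t = (x̄₁ - x̄₂) / SE = (64.16 - 61.09) / 3.4620 = 3.07 / 3.4620 = 0.887
p-value = 0.3790

Since p-value > α = 0.05, we fail to reject H₀.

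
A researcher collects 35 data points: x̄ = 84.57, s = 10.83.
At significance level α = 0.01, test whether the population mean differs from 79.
One-sample t-test:
H₀: μ = 79
H₁: μ ≠ 79
df = n - 1 = 34
t = (x̄ - μ₀) / (s/√n) = (84.57 - 79) / (10.83/√35) = 3.043
p-value = 0.0045

Since p-value < α = 0.01, we reject H₀.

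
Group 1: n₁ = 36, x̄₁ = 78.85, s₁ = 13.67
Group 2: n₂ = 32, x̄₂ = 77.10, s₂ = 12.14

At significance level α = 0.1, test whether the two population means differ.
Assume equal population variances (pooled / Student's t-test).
Student's two-sample t-test (equal variances):
H₀: μ₁ = μ₂
H₁: μ₁ ≠ μ₂
df = n₁ + n₂ - 2 = 66
Pooled variance s_p² = [(n₁-1)s₁² + (n₂-1)s₂²] / (n₁ + n₂ - 2) = [(35)(13.67²) + (31)(12.14²)] / 66 = 168.3209
SE = √(s_p²(1/n₁ + 1/n₂)) = √(168.3209 × (1/36 + 1/32)) = 3.1521
t = (x̄₁ - x̄₂) / SE = (78.85 - 77.10) / 3.1521 = 1.75 / 3.1521 = 0.555
p-value = 0.5806

Since p-value > α = 0.1, we fail to reject H₀.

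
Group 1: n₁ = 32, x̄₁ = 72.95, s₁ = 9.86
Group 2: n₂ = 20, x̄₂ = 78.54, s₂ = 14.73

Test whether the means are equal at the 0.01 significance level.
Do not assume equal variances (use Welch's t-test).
Welch's two-sample t-test:
H₀: μ₁ = μ₂
H₁: μ₁ ≠ μ₂
s₁²/n₁ = 9.86²/32 = 3.0381,  s₂²/n₂ = 14.73²/20 = 10.8486
SE = √(s₁²/n₁ + s₂²/n₂) = √(3.0381 + 10.8486) = 3.7265
df (Welch-Satterthwaite) = (s₁²/n₁ + s₂²/n₂)² / [(s₁²/n₁)²/(n₁-1) + (s₂²/n₂)²/(n₂-1)] ≈ 29.70
t = (x̄₁ - x̄₂) / SE = (72.95 - 78.54) / 3.7265 = -5.59 / 3.7265 = -1.500
p-value = 0.1442

Since p-value > α = 0.01, we fail to reject H₀.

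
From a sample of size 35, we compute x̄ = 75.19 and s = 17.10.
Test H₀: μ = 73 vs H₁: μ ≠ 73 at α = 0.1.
One-sample t-test:
H₀: μ = 73
H₁: μ ≠ 73
df = n - 1 = 34
t = (x̄ - μ₀) / (s/√n) = (75.19 - 73) / (17.10/√35) = 0.758
p-value = 0.4539

Since p-value > α = 0.1, we fail to reject H₀.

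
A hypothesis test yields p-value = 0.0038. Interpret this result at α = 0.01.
Since p = 0.0038 < α = 0.01, reject H₀.
There is sufficient evidence to reject the null hypothesis; the result is statistically significant at the 0.01 level.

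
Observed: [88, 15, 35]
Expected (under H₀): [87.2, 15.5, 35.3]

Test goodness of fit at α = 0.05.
Chi-square goodness of fit test:
H₀: observed counts match expected distribution
H₁: observed counts differ from expected distribution
df = k - 1 = 2
χ² = Σ(O - E)²/E
   = (88 - 87.2)²/87.2 + (15 - 15.5)²/15.5 + (35 - 35.3)²/35.3
   = 0.007 + 0.016 + 0.003
   = 0.03
p-value = 0.9871

Since p-value > α = 0.05, we fail to reject H₀.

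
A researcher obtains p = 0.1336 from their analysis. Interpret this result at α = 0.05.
Since p = 0.1336 > α = 0.05, fail to reject H₀.
There is insufficient evidence to reject the null hypothesis; the result is not statistically significant at the 0.05 level.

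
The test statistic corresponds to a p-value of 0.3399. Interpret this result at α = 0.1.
Since p = 0.3399 > α = 0.1, fail to reject H₀.
There is insufficient evidence to reject the null hypothesis; the result is not statistically significant at the 0.1 level.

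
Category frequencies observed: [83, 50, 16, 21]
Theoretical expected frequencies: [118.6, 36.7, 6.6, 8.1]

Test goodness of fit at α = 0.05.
Chi-square goodness of fit test:
H₀: observed counts match expected distribution
H₁: observed counts differ from expected distribution
df = k - 1 = 3
χ² = Σ(O - E)²/E
   = (83 - 118.6)²/118.6 + (50 - 36.7)²/36.7 + (16 - 6.6)²/6.6 + (21 - 8.1)²/8.1
   = 10.686 + 4.820 + 13.388 + 20.544
   = 49.44
p-value < 0.0001

Since p-value < α = 0.05, we reject H₀.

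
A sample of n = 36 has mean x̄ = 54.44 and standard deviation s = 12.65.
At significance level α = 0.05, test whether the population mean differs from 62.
One-sample t-test:
H₀: μ = 62
H₁: μ ≠ 62
df = n - 1 = 35
t = (x̄ - μ₀) / (s/√n) = (54.44 - 62) / (12.65/√36) = -3.586
p-value = 0.0010

Since p-value < α = 0.05, we reject H₀.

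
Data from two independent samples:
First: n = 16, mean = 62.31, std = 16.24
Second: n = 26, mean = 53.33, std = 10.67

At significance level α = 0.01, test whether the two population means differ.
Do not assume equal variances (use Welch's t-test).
Welch's two-sample t-test:
H₀: μ₁ = μ₂
H₁: μ₁ ≠ μ₂
s₁²/n₁ = 16.24²/16 = 16.4836,  s₂²/n₂ = 10.67²/26 = 4.3788
SE = √(s₁²/n₁ + s₂²/n₂) = √(16.4836 + 4.3788) = 4.5675
df (Welch-Satterthwaite) = (s₁²/n₁ + s₂²/n₂)² / [(s₁²/n₁)²/(n₁-1) + (s₂²/n₂)²/(n₂-1)] ≈ 23.05
t = (x̄₁ - x̄₂) / SE = (62.31 - 53.33) / 4.5675 = 8.98 / 4.5675 = 1.966
p-value = 0.0614

Since p-value > α = 0.01, we fail to reject H₀.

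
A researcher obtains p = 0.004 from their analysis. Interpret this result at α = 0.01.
Since p = 0.004 < α = 0.01, reject H₀.
There is sufficient evidence to reject the null hypothesis; the result is statistically significant at the 0.01 level.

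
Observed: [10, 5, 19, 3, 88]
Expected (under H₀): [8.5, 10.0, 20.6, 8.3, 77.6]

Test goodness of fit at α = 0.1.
Chi-square goodness of fit test:
H₀: observed counts match expected distribution
H₁: observed counts differ from expected distribution
df = k - 1 = 4
χ² = Σ(O - E)²/E
   = (10 - 8.5)²/8.5 + (5 - 10.0)²/10.0 + (19 - 20.6)²/20.6 + (3 - 8.3)²/8.3 + (88 - 77.6)²/77.6
   = 0.265 + 2.500 + 0.124 + 3.384 + 1.394
   = 7.67
p-value = 0.1046

Since p-value > α = 0.1, we fail to reject H₀.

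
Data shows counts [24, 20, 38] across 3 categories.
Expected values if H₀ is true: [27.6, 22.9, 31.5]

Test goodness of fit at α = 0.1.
Chi-square goodness of fit test:
H₀: observed counts match expected distribution
H₁: observed counts differ from expected distribution
df = k - 1 = 2
χ² = Σ(O - E)²/E
   = (24 - 27.6)²/27.6 + (20 - 22.9)²/22.9 + (38 - 31.5)²/31.5
   = 0.470 + 0.367 + 1.341
   = 2.18
p-value = 0.3365

Since p-value > α = 0.1, we fail to reject H₀.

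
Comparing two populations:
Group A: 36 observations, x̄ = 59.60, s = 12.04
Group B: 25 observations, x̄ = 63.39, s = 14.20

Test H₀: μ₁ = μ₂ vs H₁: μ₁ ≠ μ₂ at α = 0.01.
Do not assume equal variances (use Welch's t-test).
Welch's two-sample t-test:
H₀: μ₁ = μ₂
H₁: μ₁ ≠ μ₂
s₁²/n₁ = 12.04²/36 = 4.0267,  s₂²/n₂ = 14.20²/25 = 8.0656
SE = √(s₁²/n₁ + s₂²/n₂) = √(4.0267 + 8.0656) = 3.4774
df (Welch-Satterthwaite) = (s₁²/n₁ + s₂²/n₂)² / [(s₁²/n₁)²/(n₁-1) + (s₂²/n₂)²/(n₂-1)] ≈ 46.07
t = (x̄₁ - x̄₂) / SE = (59.60 - 63.39) / 3.4774 = -3.79 / 3.4774 = -1.090
p-value = 0.2814

Since p-value > α = 0.01, we fail to reject H₀.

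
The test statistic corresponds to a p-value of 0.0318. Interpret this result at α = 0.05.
Since p = 0.0318 < α = 0.05, reject H₀.
There is sufficient evidence to reject the null hypothesis; the result is statistically significant at the 0.05 level.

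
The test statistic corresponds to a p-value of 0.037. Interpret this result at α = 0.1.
Since p = 0.037 < α = 0.1, reject H₀.
There is sufficient evidence to reject the null hypothesis; the result is statistically significant at the 0.1 level.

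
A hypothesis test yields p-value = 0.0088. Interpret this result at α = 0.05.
Since p = 0.0088 < α = 0.05, reject H₀.
There is sufficient evidence to reject the null hypothesis; the result is statistically significant at the 0.05 level.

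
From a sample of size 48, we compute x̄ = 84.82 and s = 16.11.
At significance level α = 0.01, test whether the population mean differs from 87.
One-sample t-test:
H₀: μ = 87
H₁: μ ≠ 87
df = n - 1 = 47
t = (x̄ - μ₀) / (s/√n) = (84.82 - 87) / (16.11/√48) = -0.938
p-value = 0.3533

Since p-value > α = 0.01, we fail to reject H₀.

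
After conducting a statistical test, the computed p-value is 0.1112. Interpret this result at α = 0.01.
Since p = 0.1112 > α = 0.01, fail to reject H₀.
There is insufficient evidence to reject the null hypothesis; the result is not statistically significant at the 0.01 level.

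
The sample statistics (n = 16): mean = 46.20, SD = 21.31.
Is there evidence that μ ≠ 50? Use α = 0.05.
One-sample t-test:
H₀: μ = 50
H₁: μ ≠ 50
df = n - 1 = 15
t = (x̄ - μ₀) / (s/√n) = (46.20 - 50) / (21.31/√16) = -0.713
p-value = 0.4866

Since p-value > α = 0.05, we fail to reject H₀.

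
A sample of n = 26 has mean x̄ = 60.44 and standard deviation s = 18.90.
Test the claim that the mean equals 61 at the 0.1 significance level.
One-sample t-test:
H₀: μ = 61
H₁: μ ≠ 61
df = n - 1 = 25
t = (x̄ - μ₀) / (s/√n) = (60.44 - 61) / (18.90/√26) = -0.151
p-value = 0.8811

Since p-value > α = 0.1, we fail to reject H₀.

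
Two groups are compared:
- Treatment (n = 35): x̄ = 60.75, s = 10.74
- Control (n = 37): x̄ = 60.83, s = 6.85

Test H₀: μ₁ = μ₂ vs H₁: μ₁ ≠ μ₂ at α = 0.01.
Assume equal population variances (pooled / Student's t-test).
Student's two-sample t-test (equal variances):
H₀: μ₁ = μ₂
H₁: μ₁ ≠ μ₂
df = n₁ + n₂ - 2 = 70
Pooled variance s_p² = [(n₁-1)s₁² + (n₂-1)s₂²] / (n₁ + n₂ - 2) = [(34)(10.74²) + (36)(6.85²)] / 70 = 80.1575
SE = √(s_p²(1/n₁ + 1/n₂)) = √(80.1575 × (1/35 + 1/37)) = 2.1111
t = (x̄₁ - x̄₂) / SE = (60.75 - 60.83) / 2.1111 = -0.08 / 2.1111 = -0.038
p-value = 0.9699

Since p-value > α = 0.01, we fail to reject H₀.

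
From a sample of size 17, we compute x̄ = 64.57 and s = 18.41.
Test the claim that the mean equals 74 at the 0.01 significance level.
One-sample t-test:
H₀: μ = 74
H₁: μ ≠ 74
df = n - 1 = 16
t = (x̄ - μ₀) / (s/√n) = (64.57 - 74) / (18.41/√17) = -2.112
p-value = 0.0508

Since p-value > α = 0.01, we fail to reject H₀.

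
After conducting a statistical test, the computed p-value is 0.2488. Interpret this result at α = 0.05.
Since p = 0.2488 > α = 0.05, fail to reject H₀.
There is insufficient evidence to reject the null hypothesis; the result is not statistically significant at the 0.05 level.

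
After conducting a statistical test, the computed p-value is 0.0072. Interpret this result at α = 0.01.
Since p = 0.0072 < α = 0.01, reject H₀.
There is sufficient evidence to reject the null hypothesis; the result is statistically significant at the 0.01 level.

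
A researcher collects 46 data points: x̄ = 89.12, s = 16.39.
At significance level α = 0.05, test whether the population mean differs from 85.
One-sample t-test:
H₀: μ = 85
H₁: μ ≠ 85
df = n - 1 = 45
t = (x̄ - μ₀) / (s/√n) = (89.12 - 85) / (16.39/√46) = 1.705
p-value = 0.0951

Since p-value > α = 0.05, we fail to reject H₀.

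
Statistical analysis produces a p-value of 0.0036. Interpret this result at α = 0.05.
Since p = 0.0036 < α = 0.05, reject H₀.
There is sufficient evidence to reject the null hypothesis; the result is statistically significant at the 0.05 level.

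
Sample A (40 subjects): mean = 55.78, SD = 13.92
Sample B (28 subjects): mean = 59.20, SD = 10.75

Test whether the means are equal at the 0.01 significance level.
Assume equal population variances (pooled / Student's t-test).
Student's two-sample t-test (equal variances):
H₀: μ₁ = μ₂
H₁: μ₁ ≠ μ₂
df = n₁ + n₂ - 2 = 66
Pooled variance s_p² = [(n₁-1)s₁² + (n₂-1)s₂²] / (n₁ + n₂ - 2) = [(39)(13.92²) + (27)(10.75²)] / 66 = 161.7739
SE = √(s_p²(1/n₁ + 1/n₂)) = √(161.7739 × (1/40 + 1/28)) = 3.1340
t = (x̄₁ - x̄₂) / SE = (55.78 - 59.20) / 3.1340 = -3.42 / 3.1340 = -1.091
p-value = 0.2791

Since p-value > α = 0.01, we fail to reject H₀.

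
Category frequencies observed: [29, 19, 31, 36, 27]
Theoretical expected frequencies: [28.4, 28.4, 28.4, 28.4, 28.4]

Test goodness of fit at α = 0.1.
Chi-square goodness of fit test:
H₀: observed counts match expected distribution
H₁: observed counts differ from expected distribution
df = k - 1 = 4
χ² = Σ(O - E)²/E
   = (29 - 28.4)²/28.4 + (19 - 28.4)²/28.4 + (31 - 28.4)²/28.4 + (36 - 28.4)²/28.4 + (27 - 28.4)²/28.4
   = 0.013 + 3.111 + 0.238 + 2.034 + 0.069
   = 5.46
p-value = 0.2428

Since p-value > α = 0.1, we fail to reject H₀.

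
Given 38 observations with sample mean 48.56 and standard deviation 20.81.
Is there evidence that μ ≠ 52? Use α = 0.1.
One-sample t-test:
H₀: μ = 52
H₁: μ ≠ 52
df = n - 1 = 37
t = (x̄ - μ₀) / (s/√n) = (48.56 - 52) / (20.81/√38) = -1.019
p-value = 0.3148

Since p-value > α = 0.1, we fail to reject H₀.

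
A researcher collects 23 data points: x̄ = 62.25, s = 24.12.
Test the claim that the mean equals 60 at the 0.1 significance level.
One-sample t-test:
H₀: μ = 60
H₁: μ ≠ 60
df = n - 1 = 22
t = (x̄ - μ₀) / (s/√n) = (62.25 - 60) / (24.12/√23) = 0.447
p-value = 0.6590

Since p-value > α = 0.1, we fail to reject H₀.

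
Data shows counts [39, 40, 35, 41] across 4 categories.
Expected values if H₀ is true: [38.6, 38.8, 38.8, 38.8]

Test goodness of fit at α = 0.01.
Chi-square goodness of fit test:
H₀: observed counts match expected distribution
H₁: observed counts differ from expected distribution
df = k - 1 = 3
χ² = Σ(O - E)²/E
   = (39 - 38.6)²/38.6 + (40 - 38.8)²/38.8 + (35 - 38.8)²/38.8 + (41 - 38.8)²/38.8
   = 0.004 + 0.037 + 0.372 + 0.125
   = 0.54
p-value = 0.9104

Since p-value > α = 0.01, we fail to reject H₀.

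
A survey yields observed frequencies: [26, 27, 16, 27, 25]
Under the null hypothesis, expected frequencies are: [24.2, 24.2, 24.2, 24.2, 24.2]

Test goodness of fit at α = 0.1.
Chi-square goodness of fit test:
H₀: observed counts match expected distribution
H₁: observed counts differ from expected distribution
df = k - 1 = 4
χ² = Σ(O - E)²/E
   = (26 - 24.2)²/24.2 + (27 - 24.2)²/24.2 + (16 - 24.2)²/24.2 + (27 - 24.2)²/24.2 + (25 - 24.2)²/24.2
   = 0.134 + 0.324 + 2.779 + 0.324 + 0.026
   = 3.59
p-value = 0.4648

Since p-value > α = 0.1, we fail to reject H₀.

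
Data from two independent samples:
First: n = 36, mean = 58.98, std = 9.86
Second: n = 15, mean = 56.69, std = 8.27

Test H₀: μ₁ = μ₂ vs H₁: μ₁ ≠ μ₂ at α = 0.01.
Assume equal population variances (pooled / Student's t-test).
Student's two-sample t-test (equal variances):
H₀: μ₁ = μ₂
H₁: μ₁ ≠ μ₂
df = n₁ + n₂ - 2 = 49
Pooled variance s_p² = [(n₁-1)s₁² + (n₂-1)s₂²] / (n₁ + n₂ - 2) = [(35)(9.86²) + (14)(8.27²)] / 49 = 88.9834
SE = √(s_p²(1/n₁ + 1/n₂)) = √(88.9834 × (1/36 + 1/15)) = 2.8990
t = (x̄₁ - x̄₂) / SE = (58.98 - 56.69) / 2.8990 = 2.29 / 2.8990 = 0.790
p-value = 0.4334

Since p-value > α = 0.01, we fail to reject H₀.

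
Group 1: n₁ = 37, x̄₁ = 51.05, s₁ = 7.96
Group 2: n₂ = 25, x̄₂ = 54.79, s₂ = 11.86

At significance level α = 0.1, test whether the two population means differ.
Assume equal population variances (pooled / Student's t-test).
Student's two-sample t-test (equal variances):
H₀: μ₁ = μ₂
H₁: μ₁ ≠ μ₂
df = n₁ + n₂ - 2 = 60
Pooled variance s_p² = [(n₁-1)s₁² + (n₂-1)s₂²] / (n₁ + n₂ - 2) = [(36)(7.96²) + (24)(11.86²)] / 60 = 94.2808
SE = √(s_p²(1/n₁ + 1/n₂)) = √(94.2808 × (1/37 + 1/25)) = 2.5138
t = (x̄₁ - x̄₂) / SE = (51.05 - 54.79) / 2.5138 = -3.74 / 2.5138 = -1.488
p-value = 0.1420

Since p-value > α = 0.1, we fail to reject H₀.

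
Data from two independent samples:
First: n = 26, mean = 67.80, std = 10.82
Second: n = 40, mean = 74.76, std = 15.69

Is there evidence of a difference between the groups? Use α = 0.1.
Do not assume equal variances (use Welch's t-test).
Welch's two-sample t-test:
H₀: μ₁ = μ₂
H₁: μ₁ ≠ μ₂
s₁²/n₁ = 10.82²/26 = 4.5028,  s₂²/n₂ = 15.69²/40 = 6.1544
SE = √(s₁²/n₁ + s₂²/n₂) = √(4.5028 + 6.1544) = 3.2645
df (Welch-Satterthwaite) = (s₁²/n₁ + s₂²/n₂)² / [(s₁²/n₁)²/(n₁-1) + (s₂²/n₂)²/(n₂-1)] ≈ 63.73
t = (x̄₁ - x̄₂) / SE = (67.80 - 74.76) / 3.2645 = -6.96 / 3.2645 = -2.132
p-value = 0.0369

Since p-value < α = 0.1, we reject H₀.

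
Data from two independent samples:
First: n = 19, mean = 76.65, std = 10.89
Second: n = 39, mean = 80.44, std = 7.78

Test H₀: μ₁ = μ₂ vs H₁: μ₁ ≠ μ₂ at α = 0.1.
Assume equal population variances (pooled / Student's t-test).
Student's two-sample t-test (equal variances):
H₀: μ₁ = μ₂
H₁: μ₁ ≠ μ₂
df = n₁ + n₂ - 2 = 56
Pooled variance s_p² = [(n₁-1)s₁² + (n₂-1)s₂²] / (n₁ + n₂ - 2) = [(18)(10.89²) + (38)(7.78²)] / 56 = 79.1917
SE = √(s_p²(1/n₁ + 1/n₂)) = √(79.1917 × (1/19 + 1/39)) = 2.4897
t = (x̄₁ - x̄₂) / SE = (76.65 - 80.44) / 2.4897 = -3.79 / 2.4897 = -1.522
p-value = 0.1336

Since p-value > α = 0.1, we fail to reject H₀.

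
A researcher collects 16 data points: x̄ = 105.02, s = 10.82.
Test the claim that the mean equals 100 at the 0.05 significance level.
One-sample t-test:
H₀: μ = 100
H₁: μ ≠ 100
df = n - 1 = 15
t = (x̄ - μ₀) / (s/√n) = (105.02 - 100) / (10.82/√16) = 1.856
p-value = 0.0832

Since p-value > α = 0.05, we fail to reject H₀.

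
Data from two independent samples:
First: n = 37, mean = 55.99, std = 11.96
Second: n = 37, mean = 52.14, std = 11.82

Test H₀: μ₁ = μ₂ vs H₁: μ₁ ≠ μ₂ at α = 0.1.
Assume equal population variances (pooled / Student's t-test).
Student's two-sample t-test (equal variances):
H₀: μ₁ = μ₂
H₁: μ₁ ≠ μ₂
df = n₁ + n₂ - 2 = 72
Pooled variance s_p² = [(n₁-1)s₁² + (n₂-1)s₂²] / (n₁ + n₂ - 2) = [(36)(11.96²) + (36)(11.82²)] / 72 = 141.3770
SE = √(s_p²(1/n₁ + 1/n₂)) = √(141.3770 × (1/37 + 1/37)) = 2.7644
t = (x̄₁ - x̄₂) / SE = (55.99 - 52.14) / 2.7644 = 3.85 / 2.7644 = 1.393
p-value = 0.1680

Since p-value > α = 0.1, we fail to reject H₀.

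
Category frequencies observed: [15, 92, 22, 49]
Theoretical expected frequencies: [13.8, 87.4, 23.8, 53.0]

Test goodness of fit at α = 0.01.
Chi-square goodness of fit test:
H₀: observed counts match expected distribution
H₁: observed counts differ from expected distribution
df = k - 1 = 3
χ² = Σ(O - E)²/E
   = (15 - 13.8)²/13.8 + (92 - 87.4)²/87.4 + (22 - 23.8)²/23.8 + (49 - 53.0)²/53.0
   = 0.104 + 0.242 + 0.136 + 0.302
   = 0.78
p-value = 0.8532

Since p-value > α = 0.01, we fail to reject H₀.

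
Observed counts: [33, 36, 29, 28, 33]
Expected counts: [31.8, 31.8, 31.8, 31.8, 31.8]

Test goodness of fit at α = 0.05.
Chi-square goodness of fit test:
H₀: observed counts match expected distribution
H₁: observed counts differ from expected distribution
df = k - 1 = 4
χ² = Σ(O - E)²/E
   = (33 - 31.8)²/31.8 + (36 - 31.8)²/31.8 + (29 - 31.8)²/31.8 + (28 - 31.8)²/31.8 + (33 - 31.8)²/31.8
   = 0.045 + 0.555 + 0.247 + 0.454 + 0.045
   = 1.35
p-value = 0.8535

Since p-value > α = 0.05, we fail to reject H₀.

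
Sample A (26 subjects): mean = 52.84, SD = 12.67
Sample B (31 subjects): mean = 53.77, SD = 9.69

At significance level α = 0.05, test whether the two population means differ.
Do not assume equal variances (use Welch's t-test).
Welch's two-sample t-test:
H₀: μ₁ = μ₂
H₁: μ₁ ≠ μ₂
s₁²/n₁ = 12.67²/26 = 6.1742,  s₂²/n₂ = 9.69²/31 = 3.0289
SE = √(s₁²/n₁ + s₂²/n₂) = √(6.1742 + 3.0289) = 3.0337
df (Welch-Satterthwaite) = (s₁²/n₁ + s₂²/n₂)² / [(s₁²/n₁)²/(n₁-1) + (s₂²/n₂)²/(n₂-1)] ≈ 46.27
t = (x̄₁ - x̄₂) / SE = (52.84 - 53.77) / 3.0337 = -0.93 / 3.0337 = -0.307
p-value = 0.7606

Since p-value > α = 0.05, we fail to reject H₀.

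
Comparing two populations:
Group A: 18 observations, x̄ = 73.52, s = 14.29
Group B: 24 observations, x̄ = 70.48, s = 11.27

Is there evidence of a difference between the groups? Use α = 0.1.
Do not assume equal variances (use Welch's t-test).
Welch's two-sample t-test:
H₀: μ₁ = μ₂
H₁: μ₁ ≠ μ₂
s₁²/n₁ = 14.29²/18 = 11.3447,  s₂²/n₂ = 11.27²/24 = 5.2922
SE = √(s₁²/n₁ + s₂²/n₂) = √(11.3447 + 5.2922) = 4.0788
df (Welch-Satterthwaite) = (s₁²/n₁ + s₂²/n₂)² / [(s₁²/n₁)²/(n₁-1) + (s₂²/n₂)²/(n₂-1)] ≈ 31.49
t = (x̄₁ - x̄₂) / SE = (73.52 - 70.48) / 4.0788 = 3.04 / 4.0788 = 0.745
p-value = 0.4616

Since p-value > α = 0.1, we fail to reject H₀.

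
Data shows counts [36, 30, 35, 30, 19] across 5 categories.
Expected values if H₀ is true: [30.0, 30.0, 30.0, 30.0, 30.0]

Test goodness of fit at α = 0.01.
Chi-square goodness of fit test:
H₀: observed counts match expected distribution
H₁: observed counts differ from expected distribution
df = k - 1 = 4
χ² = Σ(O - E)²/E
   = (36 - 30.0)²/30.0 + (30 - 30.0)²/30.0 + (35 - 30.0)²/30.0 + (30 - 30.0)²/30.0 + (19 - 30.0)²/30.0
   = 1.200 + 0.000 + 0.833 + 0.000 + 4.033
   = 6.07
p-value = 0.1942

Since p-value > α = 0.01, we fail to reject H₀.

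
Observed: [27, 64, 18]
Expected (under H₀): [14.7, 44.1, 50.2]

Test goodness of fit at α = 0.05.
Chi-square goodness of fit test:
H₀: observed counts match expected distribution
H₁: observed counts differ from expected distribution
df = k - 1 = 2
χ² = Σ(O - E)²/E
   = (27 - 14.7)²/14.7 + (64 - 44.1)²/44.1 + (18 - 50.2)²/50.2
   = 10.292 + 8.980 + 20.654
   = 39.93
p-value < 0.0001

Since p-value < α = 0.05, we reject H₀.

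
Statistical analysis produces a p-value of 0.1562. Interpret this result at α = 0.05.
Since p = 0.1562 > α = 0.05, fail to reject H₀.
There is insufficient evidence to reject the null hypothesis; the result is not statistically significant at the 0.05 level.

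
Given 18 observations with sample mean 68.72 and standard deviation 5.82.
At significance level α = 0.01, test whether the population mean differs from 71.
One-sample t-test:
H₀: μ = 71
H₁: μ ≠ 71
df = n - 1 = 17
t = (x̄ - μ₀) / (s/√n) = (68.72 - 71) / (5.82/√18) = -1.662
p-value = 0.1148

Since p-value > α = 0.01, we fail to reject H₀.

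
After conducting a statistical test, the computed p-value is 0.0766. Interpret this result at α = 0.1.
Since p = 0.0766 < α = 0.1, reject H₀.
There is sufficient evidence to reject the null hypothesis; the result is statistically significant at the 0.1 level.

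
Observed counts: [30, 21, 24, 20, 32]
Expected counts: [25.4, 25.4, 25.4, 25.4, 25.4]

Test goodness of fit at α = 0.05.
Chi-square goodness of fit test:
H₀: observed counts match expected distribution
H₁: observed counts differ from expected distribution
df = k - 1 = 4
χ² = Σ(O - E)²/E
   = (30 - 25.4)²/25.4 + (21 - 25.4)²/25.4 + (24 - 25.4)²/25.4 + (20 - 25.4)²/25.4 + (32 - 25.4)²/25.4
   = 0.833 + 0.762 + 0.077 + 1.148 + 1.715
   = 4.54
p-value = 0.3384

Since p-value > α = 0.05, we fail to reject H₀.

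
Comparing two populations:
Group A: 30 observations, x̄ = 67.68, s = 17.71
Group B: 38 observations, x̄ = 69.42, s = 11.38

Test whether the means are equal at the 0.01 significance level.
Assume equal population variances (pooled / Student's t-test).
Student's two-sample t-test (equal variances):
H₀: μ₁ = μ₂
H₁: μ₁ ≠ μ₂
df = n₁ + n₂ - 2 = 66
Pooled variance s_p² = [(n₁-1)s₁² + (n₂-1)s₂²] / (n₁ + n₂ - 2) = [(29)(17.71²) + (37)(11.38²)] / 66 = 210.4143
SE = √(s_p²(1/n₁ + 1/n₂)) = √(210.4143 × (1/30 + 1/38)) = 3.5427
t = (x̄₁ - x̄₂) / SE = (67.68 - 69.42) / 3.5427 = -1.74 / 3.5427 = -0.491
p-value = 0.6250

Since p-value > α = 0.01, we fail to reject H₀.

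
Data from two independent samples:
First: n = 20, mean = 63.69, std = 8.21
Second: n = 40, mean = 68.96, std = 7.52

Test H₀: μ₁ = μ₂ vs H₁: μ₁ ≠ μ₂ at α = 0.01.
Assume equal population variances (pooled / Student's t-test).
Student's two-sample t-test (equal variances):
H₀: μ₁ = μ₂
H₁: μ₁ ≠ μ₂
df = n₁ + n₂ - 2 = 58
Pooled variance s_p² = [(n₁-1)s₁² + (n₂-1)s₂²] / (n₁ + n₂ - 2) = [(19)(8.21²) + (39)(7.52²)] / 58 = 60.1059
SE = √(s_p²(1/n₁ + 1/n₂)) = √(60.1059 × (1/20 + 1/40)) = 2.1232
t = (x̄₁ - x̄₂) / SE = (63.69 - 68.96) / 2.1232 = -5.27 / 2.1232 = -2.482
p-value = 0.0160

Since p-value > α = 0.01, we fail to reject H₀.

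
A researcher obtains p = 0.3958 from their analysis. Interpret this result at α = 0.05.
Since p = 0.3958 > α = 0.05, fail to reject H₀.
There is insufficient evidence to reject the null hypothesis; the result is not statistically significant at the 0.05 level.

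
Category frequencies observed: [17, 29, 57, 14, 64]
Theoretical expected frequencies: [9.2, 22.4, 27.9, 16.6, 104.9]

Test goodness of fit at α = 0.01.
Chi-square goodness of fit test:
H₀: observed counts match expected distribution
H₁: observed counts differ from expected distribution
df = k - 1 = 4
χ² = Σ(O - E)²/E
   = (17 - 9.2)²/9.2 + (29 - 22.4)²/22.4 + (57 - 27.9)²/27.9 + (14 - 16.6)²/16.6 + (64 - 104.9)²/104.9
   = 6.613 + 1.945 + 30.352 + 0.407 + 15.947
   = 55.26
p-value < 0.0001

Since p-value < α = 0.01, we reject H₀.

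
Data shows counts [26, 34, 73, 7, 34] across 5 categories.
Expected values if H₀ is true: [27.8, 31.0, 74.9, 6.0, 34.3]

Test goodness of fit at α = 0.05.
Chi-square goodness of fit test:
H₀: observed counts match expected distribution
H₁: observed counts differ from expected distribution
df = k - 1 = 4
χ² = Σ(O - E)²/E
   = (26 - 27.8)²/27.8 + (34 - 31.0)²/31.0 + (73 - 74.9)²/74.9 + (7 - 6.0)²/6.0 + (34 - 34.3)²/34.3
   = 0.117 + 0.290 + 0.048 + 0.167 + 0.003
   = 0.62
p-value = 0.9603

Since p-value > α = 0.05, we fail to reject H₀.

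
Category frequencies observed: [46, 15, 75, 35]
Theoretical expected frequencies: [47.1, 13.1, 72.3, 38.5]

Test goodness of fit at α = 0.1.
Chi-square goodness of fit test:
H₀: observed counts match expected distribution
H₁: observed counts differ from expected distribution
df = k - 1 = 3
χ² = Σ(O - E)²/E
   = (46 - 47.1)²/47.1 + (15 - 13.1)²/13.1 + (75 - 72.3)²/72.3 + (35 - 38.5)²/38.5
   = 0.026 + 0.276 + 0.101 + 0.318
   = 0.72
p-value = 0.8684

Since p-value > α = 0.1, we fail to reject H₀.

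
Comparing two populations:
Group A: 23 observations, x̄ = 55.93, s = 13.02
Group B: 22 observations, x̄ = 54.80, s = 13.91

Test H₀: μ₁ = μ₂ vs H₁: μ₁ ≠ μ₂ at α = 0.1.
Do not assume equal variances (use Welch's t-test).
Welch's two-sample t-test:
H₀: μ₁ = μ₂
H₁: μ₁ ≠ μ₂
s₁²/n₁ = 13.02²/23 = 7.3705,  s₂²/n₂ = 13.91²/22 = 8.7949
SE = √(s₁²/n₁ + s₂²/n₂) = √(7.3705 + 8.7949) = 4.0206
df (Welch-Satterthwaite) = (s₁²/n₁ + s₂²/n₂)² / [(s₁²/n₁)²/(n₁-1) + (s₂²/n₂)²/(n₂-1)] ≈ 42.47
t = (x̄₁ - x̄₂) / SE = (55.93 - 54.80) / 4.0206 = 1.13 / 4.0206 = 0.281
p-value = 0.7800

Since p-value > α = 0.1, we fail to reject H₀.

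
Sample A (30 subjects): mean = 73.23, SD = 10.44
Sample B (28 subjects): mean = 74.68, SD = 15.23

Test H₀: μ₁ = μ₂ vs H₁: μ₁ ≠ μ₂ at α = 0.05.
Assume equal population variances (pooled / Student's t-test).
Student's two-sample t-test (equal variances):
H₀: μ₁ = μ₂
H₁: μ₁ ≠ μ₂
df = n₁ + n₂ - 2 = 56
Pooled variance s_p² = [(n₁-1)s₁² + (n₂-1)s₂²] / (n₁ + n₂ - 2) = [(29)(10.44²) + (27)(15.23²)] / 56 = 168.2775
SE = √(s_p²(1/n₁ + 1/n₂)) = √(168.2775 × (1/30 + 1/28)) = 3.4087
t = (x̄₁ - x̄₂) / SE = (73.23 - 74.68) / 3.4087 = -1.45 / 3.4087 = -0.425
p-value = 0.6722

Since p-value > α = 0.05, we fail to reject H₀.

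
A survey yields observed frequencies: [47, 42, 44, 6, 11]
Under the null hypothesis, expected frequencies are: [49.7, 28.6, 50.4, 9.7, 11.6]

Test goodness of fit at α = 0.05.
Chi-square goodness of fit test:
H₀: observed counts match expected distribution
H₁: observed counts differ from expected distribution
df = k - 1 = 4
χ² = Σ(O - E)²/E
   = (47 - 49.7)²/49.7 + (42 - 28.6)²/28.6 + (44 - 50.4)²/50.4 + (6 - 9.7)²/9.7 + (11 - 11.6)²/11.6
   = 0.147 + 6.278 + 0.813 + 1.411 + 0.031
   = 8.68
p-value = 0.0696

Since p-value > α = 0.05, we fail to reject H₀.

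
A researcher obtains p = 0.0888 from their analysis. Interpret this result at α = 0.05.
Since p = 0.0888 > α = 0.05, fail to reject H₀.
There is insufficient evidence to reject the null hypothesis; the result is not statistically significant at the 0.05 level.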